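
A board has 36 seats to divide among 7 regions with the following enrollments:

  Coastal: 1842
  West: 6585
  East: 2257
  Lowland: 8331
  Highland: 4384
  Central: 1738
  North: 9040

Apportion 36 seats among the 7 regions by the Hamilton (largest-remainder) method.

Standard divisor: 34177 ÷ 36 ≈ 949.361.
Standard quotas: Coastal 1.9403, West 6.9362, East 2.3774, Lowland 8.7754, Highland 4.6178, Central 1.8307, North 9.5222.
Lower quotas: Coastal 1, West 6, East 2, Lowland 8, Highland 4, Central 1, North 9 (sum 31, leaving 5 seats).
Remainders in descending order: Coastal 0.9403, West 0.9362, Central 0.8307, Lowland 0.7754, Highland 0.6178, North 0.5222, East 0.3774.
The surplus seats go to Coastal, West, Central, Lowland, Highland.

Coastal=2; West=7; East=2; Lowland=9; Highland=5; Central=2; North=9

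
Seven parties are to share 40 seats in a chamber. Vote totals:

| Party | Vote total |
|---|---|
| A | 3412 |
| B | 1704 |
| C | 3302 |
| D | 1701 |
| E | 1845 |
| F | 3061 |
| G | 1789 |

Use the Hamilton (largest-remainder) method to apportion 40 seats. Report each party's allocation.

The standard divisor is 16814/40 ≈ 420.35.
Standard quotas: A 8.117, B 4.054, C 7.855, D 4.047, E 4.389, F 7.282, G 4.256.
Lower quotas: A 8, B 4, C 7, D 4, E 4, F 7, G 4 (sum 38, leaving 2 seats).
Remainders in descending order: C 0.855, E 0.389, F 0.282, G 0.256, A 0.117, B 0.054, D 0.047.
Largest remainders: C, E receive the extra seats.

A: 8, B: 4, C: 8, D: 4, E: 5, F: 7, G: 4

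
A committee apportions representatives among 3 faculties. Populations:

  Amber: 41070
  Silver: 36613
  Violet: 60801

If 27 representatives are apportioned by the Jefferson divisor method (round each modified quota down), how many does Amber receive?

Standard divisor 138484/27 ≈ 5129.037; standard quotas: Amber 8.007, Silver 7.138, Violet 11.854.
Rounding down gives 8, 7, 11 = 26 seats, so the divisor must be adjusted.
With modified divisor 4900: modified quotas Amber 8.382, Silver 7.472, Violet 12.408.
Rounding down: Amber 8, Silver 7, Violet 12 (total 27).
Amber receives 8.

8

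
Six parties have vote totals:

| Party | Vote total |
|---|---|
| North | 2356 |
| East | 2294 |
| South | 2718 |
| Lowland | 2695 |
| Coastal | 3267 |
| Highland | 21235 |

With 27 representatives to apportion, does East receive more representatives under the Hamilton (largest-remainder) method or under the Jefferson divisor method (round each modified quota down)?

Hamilton

Hamilton: North 2, East 2, South 2, Lowland 2, Coastal 2, Highland 17.
Jefferson: North 2, East 1, South 2, Lowland 2, Coastal 2, Highland 18.
East gets 2 under Hamilton and 1 under Jefferson.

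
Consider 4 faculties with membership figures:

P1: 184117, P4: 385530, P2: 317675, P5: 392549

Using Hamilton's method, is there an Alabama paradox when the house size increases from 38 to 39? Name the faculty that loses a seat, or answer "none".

P1

At 38 seats: P1 6, P4 11, P2 9, P5 12.
At 39 seats: P1 5, P4 12, P2 10, P5 12.
P1 drops from 6 to 5.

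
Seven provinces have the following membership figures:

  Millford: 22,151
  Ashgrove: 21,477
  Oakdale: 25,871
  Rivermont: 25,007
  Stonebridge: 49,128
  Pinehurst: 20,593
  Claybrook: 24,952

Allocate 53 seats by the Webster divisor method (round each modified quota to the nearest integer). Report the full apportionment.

Standard divisor 189179/53 ≈ 3569.415; standard quotas: Millford 6.206, Ashgrove 6.017, Oakdale 7.248, Rivermont 7.006, Stonebridge 13.764, Pinehurst 5.769, Claybrook 6.991.
Rounding to the nearest integer gives Millford 6, Ashgrove 6, Oakdale 7, Rivermont 7, Stonebridge 14, Pinehurst 6, Claybrook 7 — total 53, matching the house size, so no adjustment is needed.

Millford=6, Ashgrove=6, Oakdale=7, Rivermont=7, Stonebridge=14, Pinehurst=6, Claybrook=7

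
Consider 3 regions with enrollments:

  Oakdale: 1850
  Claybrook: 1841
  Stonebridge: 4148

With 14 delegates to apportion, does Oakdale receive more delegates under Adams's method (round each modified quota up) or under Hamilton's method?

Adams: Oakdale 4, Claybrook 3, Stonebridge 7.
Hamilton: Oakdale 3, Claybrook 3, Stonebridge 8.
Oakdale gets 4 under Adams and 3 under Hamilton.

Adams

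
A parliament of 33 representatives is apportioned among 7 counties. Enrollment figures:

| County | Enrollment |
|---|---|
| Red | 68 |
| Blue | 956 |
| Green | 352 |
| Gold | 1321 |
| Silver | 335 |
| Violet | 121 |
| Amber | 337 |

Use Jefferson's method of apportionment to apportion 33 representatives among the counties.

Red: 0, Blue: 10, Green: 3, Gold: 13, Silver: 3, Violet: 1, Amber: 3

Standard divisor 3490/33 ≈ 105.758; standard quotas: Red 0.643, Blue 9.040, Green 3.328, Gold 12.491, Silver 3.168, Violet 1.144, Amber 3.187.
Rounding down gives 0, 9, 3, 12, 3, 1, 3 = 31 seats, so the divisor must be adjusted.
With modified divisor 95: modified quotas Red 0.716, Blue 10.063, Green 3.705, Gold 13.905, Silver 3.526, Violet 1.274, Amber 3.547.
Rounding down: Red 0, Blue 10, Green 3, Gold 13, Silver 3, Violet 1, Amber 3 (total 33).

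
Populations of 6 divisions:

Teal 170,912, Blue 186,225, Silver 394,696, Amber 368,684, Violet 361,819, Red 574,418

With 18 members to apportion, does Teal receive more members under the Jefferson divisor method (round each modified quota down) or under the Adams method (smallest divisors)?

Adams

Jefferson: Teal 1, Blue 1, Silver 4, Amber 3, Violet 3, Red 6.
Adams: Teal 2, Blue 2, Silver 3, Amber 3, Violet 3, Red 5.
Teal gets 1 under Jefferson and 2 under Adams.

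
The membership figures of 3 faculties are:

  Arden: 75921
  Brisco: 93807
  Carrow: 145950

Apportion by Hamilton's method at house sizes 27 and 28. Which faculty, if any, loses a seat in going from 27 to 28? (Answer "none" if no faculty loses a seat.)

At 27 seats: Arden 7, Brisco 8, Carrow 12.
At 28 seats: Arden 7, Brisco 8, Carrow 13.
No faculty's allocation decreased.

none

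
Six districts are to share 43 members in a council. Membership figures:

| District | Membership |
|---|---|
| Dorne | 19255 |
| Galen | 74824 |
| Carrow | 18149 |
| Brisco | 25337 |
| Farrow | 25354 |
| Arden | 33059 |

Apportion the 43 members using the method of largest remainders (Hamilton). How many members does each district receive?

The standard divisor is 195978/43 ≈ 4557.628.
Standard quotas: Dorne 4.2248, Galen 16.4173, Carrow 3.9821, Brisco 5.5593, Farrow 5.5630, Arden 7.2536.
Lower quotas: Dorne 4, Galen 16, Carrow 3, Brisco 5, Farrow 5, Arden 7 (sum 40, leaving 3 seats).
Remainders in descending order: Carrow 0.9821, Farrow 0.5630, Brisco 0.5593, Galen 0.4173, Arden 0.2536, Dorne 0.2248.
Largest remainders: Carrow, Farrow, Brisco receive the extra seats.

Dorne 4, Galen 16, Carrow 4, Brisco 6, Farrow 6, Arden 7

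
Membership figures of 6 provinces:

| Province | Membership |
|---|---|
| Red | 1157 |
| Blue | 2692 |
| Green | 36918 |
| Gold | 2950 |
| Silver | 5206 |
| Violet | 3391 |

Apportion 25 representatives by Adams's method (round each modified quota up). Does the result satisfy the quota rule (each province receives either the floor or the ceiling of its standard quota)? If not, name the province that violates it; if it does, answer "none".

Green

Standard quotas: Red 0.553, Blue 1.286, Green 17.643, Gold 1.410, Silver 2.488, Violet 1.621.
Adams allocation: Red 1, Blue 2, Green 15, Gold 2, Silver 3, Violet 2.
Green has quota 17.643 (lower 17, upper 18) but receives 15 — outside the quota interval.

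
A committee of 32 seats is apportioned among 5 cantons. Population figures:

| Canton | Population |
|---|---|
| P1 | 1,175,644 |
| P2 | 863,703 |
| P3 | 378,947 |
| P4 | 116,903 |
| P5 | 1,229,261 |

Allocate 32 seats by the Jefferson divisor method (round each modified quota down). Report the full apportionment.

Standard divisor 3764458/32 ≈ 117639.312; standard quotas: P1 9.994, P2 7.342, P3 3.221, P4 0.994, P5 10.449.
Rounding down gives 9, 7, 3, 0, 10 = 29 seats, so the divisor must be adjusted.
With modified divisor 109900: modified quotas P1 10.697, P2 7.859, P3 3.448, P4 1.064, P5 11.185.
Rounding down: P1 10, P2 7, P3 3, P4 1, P5 11 (total 32).

P1 10, P2 7, P3 3, P4 1, P5 11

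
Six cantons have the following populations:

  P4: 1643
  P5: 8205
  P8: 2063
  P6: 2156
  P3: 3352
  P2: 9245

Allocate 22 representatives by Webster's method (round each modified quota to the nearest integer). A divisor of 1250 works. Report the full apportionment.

With modified divisor 1250: modified quotas P4 1.314, P5 6.564, P8 1.650, P6 1.725, P3 2.682, P2 7.396.
Rounding to the nearest integer: P4 1, P5 7, P8 2, P6 2, P3 3, P2 7 (total 22).

P4 1, P5 7, P8 2, P6 2, P3 3, P2 7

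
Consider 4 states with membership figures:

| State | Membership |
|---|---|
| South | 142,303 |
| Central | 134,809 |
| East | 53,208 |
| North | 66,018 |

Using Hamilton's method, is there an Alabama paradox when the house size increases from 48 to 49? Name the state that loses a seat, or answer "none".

East

At 48 seats: South 17, Central 16, East 7, North 8.
At 49 seats: South 18, Central 17, East 6, North 8.
East drops from 7 to 6.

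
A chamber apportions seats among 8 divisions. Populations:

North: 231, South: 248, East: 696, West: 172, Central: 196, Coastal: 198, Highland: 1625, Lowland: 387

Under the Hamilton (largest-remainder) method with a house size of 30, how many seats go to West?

Standard divisor: 3753 ÷ 30 ≈ 125.1.
Standard quotas: North 1.847, South 1.982, East 5.564, West 1.375, Central 1.567, Coastal 1.583, Highland 12.990, Lowland 3.094.
Lower quotas: North 1, South 1, East 5, West 1, Central 1, Coastal 1, Highland 12, Lowland 3 (sum 25, leaving 5 seats).
Remainders in descending order: Highland 0.990, South 0.982, North 0.847, Coastal 0.583, Central 0.567, East 0.564, West 0.375, Lowland 0.094.
Largest remainders: Highland, South, North, Coastal, Central receive the extra seats.
West receives 1.

1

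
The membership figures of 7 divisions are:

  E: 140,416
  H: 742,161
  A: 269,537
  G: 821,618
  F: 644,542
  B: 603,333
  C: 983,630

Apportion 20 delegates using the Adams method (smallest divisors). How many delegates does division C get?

4

Standard divisor 4205237/20 ≈ 210261.85; standard quotas: E 0.668, H 3.530, A 1.282, G 3.908, F 3.065, B 2.869, C 4.678.
Rounding up gives 1, 4, 2, 4, 4, 3, 5 = 23 seats, so the divisor must be adjusted.
With modified divisor 258500: modified quotas E 0.543, H 2.871, A 1.043, G 3.178, F 2.493, B 2.334, C 3.805.
Rounding up: E 1, H 3, A 2, G 4, F 3, B 3, C 4 (total 20).
C receives 4.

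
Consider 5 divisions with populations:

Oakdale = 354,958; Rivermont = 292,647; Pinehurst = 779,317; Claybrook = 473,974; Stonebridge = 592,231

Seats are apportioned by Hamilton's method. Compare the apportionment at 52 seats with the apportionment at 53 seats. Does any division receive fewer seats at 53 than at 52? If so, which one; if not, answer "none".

Oakdale

At 52 seats: Oakdale 8, Rivermont 6, Pinehurst 16, Claybrook 10, Stonebridge 12.
At 53 seats: Oakdale 7, Rivermont 6, Pinehurst 17, Claybrook 10, Stonebridge 13.
Oakdale drops from 8 to 7.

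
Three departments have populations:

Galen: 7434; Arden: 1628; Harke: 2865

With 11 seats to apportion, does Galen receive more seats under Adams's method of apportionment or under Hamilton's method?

Hamilton

Adams: Galen 6, Arden 2, Harke 3.
Hamilton: Galen 7, Arden 1, Harke 3.
Galen gets 6 under Adams and 7 under Hamilton.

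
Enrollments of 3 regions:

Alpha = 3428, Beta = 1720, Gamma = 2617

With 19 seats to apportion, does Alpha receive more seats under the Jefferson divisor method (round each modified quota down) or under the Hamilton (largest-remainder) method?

Jefferson

Jefferson: Alpha 9, Beta 4, Gamma 6.
Hamilton: Alpha 8, Beta 4, Gamma 7.
Alpha gets 9 under Jefferson and 8 under Hamilton.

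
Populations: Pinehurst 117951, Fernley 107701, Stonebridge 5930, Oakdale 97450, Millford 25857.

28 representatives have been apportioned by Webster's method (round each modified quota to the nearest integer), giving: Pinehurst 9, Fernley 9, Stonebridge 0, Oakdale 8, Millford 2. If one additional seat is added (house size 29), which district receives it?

Pinehurst

Priority for the next seat is population ÷ (current seats + 0.5).
Priorities: Pinehurst 12415.895, Fernley 11336.947, Stonebridge 11860.000, Oakdale 11464.706, Millford 10342.800.
Highest priority: Pinehurst.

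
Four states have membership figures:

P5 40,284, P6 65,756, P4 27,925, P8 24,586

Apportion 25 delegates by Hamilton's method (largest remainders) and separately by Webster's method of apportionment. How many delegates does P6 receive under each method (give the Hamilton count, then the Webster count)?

10 and 11

Hamilton: P5 6, P6 10, P4 5, P8 4.
Webster: P5 6, P6 11, P4 4, P8 4.
P6 gets 10 under Hamilton and 11 under Webster.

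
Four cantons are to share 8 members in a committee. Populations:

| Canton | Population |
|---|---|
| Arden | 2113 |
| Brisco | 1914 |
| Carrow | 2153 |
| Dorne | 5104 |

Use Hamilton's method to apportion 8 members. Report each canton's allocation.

Arden: 1, Brisco: 1, Carrow: 2, Dorne: 4

Total 11284; standard divisor 11284/8 ≈ 1410.5.
Standard quotas: Arden 1.4981, Brisco 1.3570, Carrow 1.5264, Dorne 3.6186.
Lower quotas: Arden 1, Brisco 1, Carrow 1, Dorne 3 (sum 6, leaving 2 seats).
Remainders in descending order: Dorne 0.6186, Carrow 0.5264, Arden 0.4981, Brisco 0.3570.
Largest remainders: Dorne, Carrow receive the extra seats.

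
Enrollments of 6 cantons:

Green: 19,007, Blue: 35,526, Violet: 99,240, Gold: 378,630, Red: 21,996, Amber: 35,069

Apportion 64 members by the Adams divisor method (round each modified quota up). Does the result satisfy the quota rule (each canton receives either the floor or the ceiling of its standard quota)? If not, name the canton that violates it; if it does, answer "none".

Standard quotas: Green 2.064, Blue 3.857, Violet 10.775, Gold 41.109, Red 2.388, Amber 3.808.
Adams allocation: Green 2, Blue 4, Violet 11, Gold 40, Red 3, Amber 4.
Gold has quota 41.109 (lower 41, upper 42) but receives 40 — outside the quota interval.

Gold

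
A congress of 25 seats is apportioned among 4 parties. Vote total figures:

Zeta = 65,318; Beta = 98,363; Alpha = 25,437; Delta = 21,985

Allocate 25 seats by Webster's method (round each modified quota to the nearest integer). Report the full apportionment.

Zeta 8, Beta 11, Alpha 3, Delta 3

Standard divisor 211103/25 ≈ 8444.12; standard quotas: Zeta 7.735, Beta 11.649, Alpha 3.012, Delta 2.604.
Rounding to the nearest integer gives 8, 12, 3, 3 = 26 seats, so the divisor must be adjusted.
With modified divisor 8600: modified quotas Zeta 7.595, Beta 11.438, Alpha 2.958, Delta 2.556.
Rounding to the nearest integer: Zeta 8, Beta 11, Alpha 3, Delta 3 (total 25).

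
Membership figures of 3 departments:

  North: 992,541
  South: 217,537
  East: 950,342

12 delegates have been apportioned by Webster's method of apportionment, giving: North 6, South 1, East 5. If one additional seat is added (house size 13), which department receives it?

East

Priority for the next seat is population ÷ (current seats + 0.5).
Priorities: North 152698.615, South 145024.667, East 172789.455.
Highest priority: East.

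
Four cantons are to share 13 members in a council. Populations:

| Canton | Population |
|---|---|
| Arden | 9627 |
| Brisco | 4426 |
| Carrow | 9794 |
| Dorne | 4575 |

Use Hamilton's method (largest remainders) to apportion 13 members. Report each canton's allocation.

Arden 4; Brisco 2; Carrow 5; Dorne 2

The standard divisor is 28422/13 ≈ 2186.308.
Standard quotas: Arden 4.4033, Brisco 2.0244, Carrow 4.4797, Dorne 2.0926.
Lower quotas: Arden 4, Brisco 2, Carrow 4, Dorne 2 (sum 12, leaving 1 seat).
Remainders in descending order: Carrow 0.4797, Arden 0.4033, Dorne 0.0926, Brisco 0.0244.
Largest remainder: Carrow receives the extra seat.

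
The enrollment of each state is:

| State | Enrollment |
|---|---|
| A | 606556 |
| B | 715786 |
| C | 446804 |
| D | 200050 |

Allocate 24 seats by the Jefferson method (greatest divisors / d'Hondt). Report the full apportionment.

Standard divisor 1969196/24 ≈ 82049.833; standard quotas: A 7.393, B 8.724, C 5.446, D 2.438.
Rounding down gives 7, 8, 5, 2 = 22 seats, so the divisor must be adjusted.
With modified divisor 75100: modified quotas A 8.077, B 9.531, C 5.949, D 2.664.
Rounding down: A 8, B 9, C 5, D 2 (total 24).

A 8, B 9, C 5, D 2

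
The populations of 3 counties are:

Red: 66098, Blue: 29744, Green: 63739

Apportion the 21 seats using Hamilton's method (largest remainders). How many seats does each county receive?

Total 159581; standard divisor 159581/21 ≈ 7599.095.
Standard quotas: Red 8.6981, Blue 3.9142, Green 8.3877.
Lower quotas: Red 8, Blue 3, Green 8 (sum 19, leaving 2 seats).
Remainders in descending order: Blue 0.9142, Red 0.6981, Green 0.3877.
The surplus seats go to Blue, Red.

Red=9; Blue=4; Green=8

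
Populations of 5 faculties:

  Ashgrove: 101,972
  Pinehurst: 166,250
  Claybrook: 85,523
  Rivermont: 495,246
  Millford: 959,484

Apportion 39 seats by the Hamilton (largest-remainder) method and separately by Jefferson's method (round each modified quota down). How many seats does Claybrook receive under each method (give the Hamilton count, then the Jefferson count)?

2 and 1

Hamilton: Ashgrove 2, Pinehurst 3, Claybrook 2, Rivermont 11, Millford 21.
Jefferson: Ashgrove 2, Pinehurst 3, Claybrook 1, Rivermont 11, Millford 22.
Claybrook gets 2 under Hamilton and 1 under Jefferson.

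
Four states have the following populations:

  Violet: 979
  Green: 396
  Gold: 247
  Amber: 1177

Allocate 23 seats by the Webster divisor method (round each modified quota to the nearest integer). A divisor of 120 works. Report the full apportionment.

Violet=8; Green=3; Gold=2; Amber=10

With modified divisor 120: modified quotas Violet 8.158, Green 3.300, Gold 2.058, Amber 9.808.
Rounding to the nearest integer: Violet 8, Green 3, Gold 2, Amber 10 (total 23).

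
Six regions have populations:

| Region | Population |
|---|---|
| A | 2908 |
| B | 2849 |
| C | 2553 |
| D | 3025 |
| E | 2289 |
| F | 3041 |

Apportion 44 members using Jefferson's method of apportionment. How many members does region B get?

Standard divisor 16665/44 ≈ 378.75; standard quotas: A 7.678, B 7.522, C 6.741, D 7.987, E 6.044, F 8.029.
Rounding down gives 7, 7, 6, 7, 6, 8 = 41 seats, so the divisor must be adjusted.
With modified divisor 360: modified quotas A 8.078, B 7.914, C 7.092, D 8.403, E 6.358, F 8.447.
Rounding down: A 8, B 7, C 7, D 8, E 6, F 8 (total 44).
B receives 7.

7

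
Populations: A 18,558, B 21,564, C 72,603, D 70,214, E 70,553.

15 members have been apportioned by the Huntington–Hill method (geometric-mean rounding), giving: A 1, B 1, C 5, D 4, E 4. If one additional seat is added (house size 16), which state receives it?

E

Priority for the next seat is population ÷ (√(s·(s+1))).
Priorities: A 13122.488, B 15248.051, C 13255.434, D 15700.328, E 15776.130.
Highest priority: E.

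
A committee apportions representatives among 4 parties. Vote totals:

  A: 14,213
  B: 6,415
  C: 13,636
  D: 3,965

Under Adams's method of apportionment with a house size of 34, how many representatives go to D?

4

Standard divisor 38229/34 ≈ 1124.382; standard quotas: A 12.641, B 5.705, C 12.128, D 3.526.
Rounding up gives 13, 6, 13, 4 = 36 seats, so the divisor must be adjusted.
With modified divisor 1200: modified quotas A 11.844, B 5.346, C 11.363, D 3.304.
Rounding up: A 12, B 6, C 12, D 4 (total 34).
D receives 4.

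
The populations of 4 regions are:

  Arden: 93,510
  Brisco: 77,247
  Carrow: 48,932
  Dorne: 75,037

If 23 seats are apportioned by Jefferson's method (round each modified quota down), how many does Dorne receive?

Standard divisor 294726/23 ≈ 12814.174; standard quotas: Arden 7.297, Brisco 6.028, Carrow 3.819, Dorne 5.856.
Rounding down gives 7, 6, 3, 5 = 21 seats, so the divisor must be adjusted.
With modified divisor 12000: modified quotas Arden 7.793, Brisco 6.437, Carrow 4.078, Dorne 6.253.
Rounding down: Arden 7, Brisco 6, Carrow 4, Dorne 6 (total 23).
Dorne receives 6.

6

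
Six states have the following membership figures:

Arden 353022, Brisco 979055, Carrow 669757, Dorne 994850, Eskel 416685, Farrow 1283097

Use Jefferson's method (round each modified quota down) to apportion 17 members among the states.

Standard divisor 4696466/17 ≈ 276262.706; standard quotas: Arden 1.278, Brisco 3.544, Carrow 2.424, Dorne 3.601, Eskel 1.508, Farrow 4.644.
Rounding down gives 1, 3, 2, 3, 1, 4 = 14 seats, so the divisor must be adjusted.
With modified divisor 234000: modified quotas Arden 1.509, Brisco 4.184, Carrow 2.862, Dorne 4.251, Eskel 1.781, Farrow 5.483.
Rounding down: Arden 1, Brisco 4, Carrow 2, Dorne 4, Eskel 1, Farrow 5 (total 17).

Arden=1; Brisco=4; Carrow=2; Dorne=4; Eskel=1; Farrow=5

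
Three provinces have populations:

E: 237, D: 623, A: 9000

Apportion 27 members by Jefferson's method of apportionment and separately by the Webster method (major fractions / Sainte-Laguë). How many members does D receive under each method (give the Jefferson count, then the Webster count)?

Jefferson: E 0, D 1, A 26.
Webster: E 1, D 2, A 24.
D gets 1 under Jefferson and 2 under Webster.

1 and 2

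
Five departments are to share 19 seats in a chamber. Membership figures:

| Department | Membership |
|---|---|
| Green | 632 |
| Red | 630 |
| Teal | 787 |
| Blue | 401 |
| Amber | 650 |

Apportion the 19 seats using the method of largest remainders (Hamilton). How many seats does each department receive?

Green=4, Red=4, Teal=5, Blue=2, Amber=4

Standard divisor: 3100 ÷ 19 ≈ 163.158.
Standard quotas: Green 3.874, Red 3.861, Teal 4.824, Blue 2.458, Amber 3.984.
Lower quotas: Green 3, Red 3, Teal 4, Blue 2, Amber 3 (sum 15, leaving 4 seats).
Remainders in descending order: Amber 0.984, Green 0.874, Red 0.861, Teal 0.824, Blue 0.458.
The surplus seats go to Amber, Green, Red, Teal.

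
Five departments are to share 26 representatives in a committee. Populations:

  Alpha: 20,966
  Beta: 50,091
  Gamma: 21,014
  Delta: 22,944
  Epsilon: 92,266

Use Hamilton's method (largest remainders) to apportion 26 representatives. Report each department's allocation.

Alpha 3; Beta 6; Gamma 3; Delta 3; Epsilon 11

Total 207281; standard divisor 207281/26 ≈ 7972.346.
Standard quotas: Alpha 2.6298, Beta 6.2831, Gamma 2.6359, Delta 2.8779, Epsilon 11.5733.
Lower quotas: Alpha 2, Beta 6, Gamma 2, Delta 2, Epsilon 11 (sum 23, leaving 3 seats).
Remainders in descending order: Delta 0.8779, Gamma 0.6359, Alpha 0.6298, Epsilon 0.5733, Beta 0.2831.
The surplus seats go to Delta, Gamma, Alpha.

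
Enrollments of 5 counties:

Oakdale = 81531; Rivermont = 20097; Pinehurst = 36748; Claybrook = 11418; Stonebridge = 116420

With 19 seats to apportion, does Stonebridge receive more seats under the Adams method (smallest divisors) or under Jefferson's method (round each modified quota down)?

Jefferson

Adams: Oakdale 5, Rivermont 2, Pinehurst 3, Claybrook 1, Stonebridge 8.
Jefferson: Oakdale 6, Rivermont 1, Pinehurst 3, Claybrook 0, Stonebridge 9.
Stonebridge gets 8 under Adams and 9 under Jefferson.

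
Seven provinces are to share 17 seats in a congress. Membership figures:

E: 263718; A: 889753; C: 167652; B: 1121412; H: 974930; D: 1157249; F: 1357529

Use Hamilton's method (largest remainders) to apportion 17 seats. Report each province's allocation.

E=1, A=3, C=0, B=3, H=3, D=3, F=4

Standard divisor: 5932243 ÷ 17 ≈ 348955.471.
Standard quotas: E 0.7557, A 2.5498, C 0.4804, B 3.2136, H 2.7939, D 3.3163, F 3.8903.
Lower quotas: E 0, A 2, C 0, B 3, H 2, D 3, F 3 (sum 13, leaving 4 seats).
Remainders in descending order: F 0.8903, H 0.7939, E 0.7557, A 0.5498, C 0.4804, D 0.3163, B 0.2136.
The surplus seats go to F, H, E, A.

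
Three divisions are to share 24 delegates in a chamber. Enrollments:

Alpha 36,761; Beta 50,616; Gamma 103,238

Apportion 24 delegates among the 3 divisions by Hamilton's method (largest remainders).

Standard divisor: 190615 ÷ 24 ≈ 7942.292.
Standard quotas: Alpha 4.6285, Beta 6.3730, Gamma 12.9985.
Lower quotas: Alpha 4, Beta 6, Gamma 12 (sum 22, leaving 2 seats).
Remainders in descending order: Gamma 0.9985, Alpha 0.6285, Beta 0.3730.
Largest remainders: Gamma, Alpha receive the extra seats.

Alpha: 5, Beta: 6, Gamma: 13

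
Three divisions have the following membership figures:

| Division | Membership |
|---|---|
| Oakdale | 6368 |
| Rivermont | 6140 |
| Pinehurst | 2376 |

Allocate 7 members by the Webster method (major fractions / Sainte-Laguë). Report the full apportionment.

Oakdale: 3, Rivermont: 3, Pinehurst: 1

Standard divisor 14884/7 ≈ 2126.286; standard quotas: Oakdale 2.995, Rivermont 2.888, Pinehurst 1.117.
Rounding to the nearest integer gives Oakdale 3, Rivermont 3, Pinehurst 1 — total 7, matching the house size, so no adjustment is needed.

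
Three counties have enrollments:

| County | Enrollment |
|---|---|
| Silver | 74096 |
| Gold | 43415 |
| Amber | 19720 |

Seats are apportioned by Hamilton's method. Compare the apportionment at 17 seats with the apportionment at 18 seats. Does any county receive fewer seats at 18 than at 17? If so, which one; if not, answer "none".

At 17 seats: Silver 9, Gold 5, Amber 3.
At 18 seats: Silver 10, Gold 6, Amber 2.
Amber drops from 3 to 2.

Amber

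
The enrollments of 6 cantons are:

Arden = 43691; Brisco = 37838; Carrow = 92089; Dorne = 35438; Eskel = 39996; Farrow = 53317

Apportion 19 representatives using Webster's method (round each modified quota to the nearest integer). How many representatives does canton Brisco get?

2

Standard divisor 302369/19 ≈ 15914.158; standard quotas: Arden 2.745, Brisco 2.378, Carrow 5.787, Dorne 2.227, Eskel 2.513, Farrow 3.350.
Rounding to the nearest integer gives Arden 3, Brisco 2, Carrow 6, Dorne 2, Eskel 3, Farrow 3 — total 19, matching the house size, so no adjustment is needed.
Brisco receives 2.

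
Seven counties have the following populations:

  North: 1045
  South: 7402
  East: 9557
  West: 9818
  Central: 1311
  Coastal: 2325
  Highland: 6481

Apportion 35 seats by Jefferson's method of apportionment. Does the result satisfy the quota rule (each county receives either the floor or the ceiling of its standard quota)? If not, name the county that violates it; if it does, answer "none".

none

Standard quotas: North 0.964, South 6.829, East 8.817, West 9.057, Central 1.209, Coastal 2.145, Highland 5.979.
Jefferson allocation: North 1, South 7, East 9, West 9, Central 1, Coastal 2, Highland 6.
Every allocation lies between the lower and upper quota.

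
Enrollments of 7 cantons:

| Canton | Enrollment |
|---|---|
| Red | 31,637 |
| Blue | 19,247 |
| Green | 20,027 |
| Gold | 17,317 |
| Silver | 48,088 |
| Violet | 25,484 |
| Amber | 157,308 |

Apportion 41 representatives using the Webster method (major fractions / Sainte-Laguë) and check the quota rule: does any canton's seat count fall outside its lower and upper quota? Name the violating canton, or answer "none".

Standard quotas: Red 4.065, Blue 2.473, Green 2.573, Gold 2.225, Silver 6.178, Violet 3.274, Amber 20.211.
Webster allocation: Red 4, Blue 3, Green 3, Gold 2, Silver 6, Violet 3, Amber 20.
Every allocation lies between the lower and upper quota.

none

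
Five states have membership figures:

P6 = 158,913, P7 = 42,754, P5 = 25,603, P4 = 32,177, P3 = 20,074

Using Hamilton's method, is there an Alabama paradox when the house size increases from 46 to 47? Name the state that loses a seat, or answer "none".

At 46 seats: P6 26, P7 7, P5 4, P4 5, P3 4.
At 47 seats: P6 27, P7 7, P5 4, P4 6, P3 3.
P3 drops from 4 to 3.

P3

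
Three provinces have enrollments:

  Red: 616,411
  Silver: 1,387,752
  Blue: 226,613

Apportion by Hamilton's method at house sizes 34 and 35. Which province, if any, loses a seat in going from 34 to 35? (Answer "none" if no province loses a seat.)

At 34 seats: Red 9, Silver 21, Blue 4.
At 35 seats: Red 10, Silver 22, Blue 3.
Blue drops from 4 to 3.

Blue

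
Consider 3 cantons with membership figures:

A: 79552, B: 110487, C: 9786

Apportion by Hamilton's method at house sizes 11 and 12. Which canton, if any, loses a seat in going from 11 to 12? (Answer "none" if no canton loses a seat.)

C

At 11 seats: A 4, B 6, C 1.
At 12 seats: A 5, B 7, C 0.
C drops from 1 to 0.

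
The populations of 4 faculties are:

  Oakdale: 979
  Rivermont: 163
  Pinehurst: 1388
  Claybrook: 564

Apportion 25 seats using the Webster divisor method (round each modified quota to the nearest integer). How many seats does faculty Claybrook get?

5

Standard divisor 3094/25 ≈ 123.76; standard quotas: Oakdale 7.910, Rivermont 1.317, Pinehurst 11.215, Claybrook 4.557.
Rounding to the nearest integer gives Oakdale 8, Rivermont 1, Pinehurst 11, Claybrook 5 — total 25, matching the house size, so no adjustment is needed.
Claybrook receives 5.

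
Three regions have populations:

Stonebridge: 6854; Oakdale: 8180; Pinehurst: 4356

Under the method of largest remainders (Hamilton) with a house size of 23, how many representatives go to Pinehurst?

5

The standard divisor is 19390/23 ≈ 843.043.
Standard quotas: Stonebridge 8.1301, Oakdale 9.7029, Pinehurst 5.1670.
Lower quotas: Stonebridge 8, Oakdale 9, Pinehurst 5 (sum 22, leaving 1 seat).
Remainders in descending order: Oakdale 0.7029, Pinehurst 0.1670, Stonebridge 0.1301.
Largest remainder: Oakdale receives the extra seat.
Pinehurst receives 5.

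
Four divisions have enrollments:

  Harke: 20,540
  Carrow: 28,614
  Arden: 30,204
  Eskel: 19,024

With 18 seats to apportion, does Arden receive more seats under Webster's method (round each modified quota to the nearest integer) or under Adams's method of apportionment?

Webster: Harke 4, Carrow 5, Arden 6, Eskel 3.
Adams: Harke 4, Carrow 5, Arden 5, Eskel 4.
Arden gets 6 under Webster and 5 under Adams.

Webster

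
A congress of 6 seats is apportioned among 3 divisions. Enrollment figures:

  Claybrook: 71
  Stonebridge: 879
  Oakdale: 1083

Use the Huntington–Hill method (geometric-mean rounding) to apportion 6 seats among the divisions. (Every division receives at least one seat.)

With divisor 400: modified quotas Claybrook 0.177, Stonebridge 2.197, Oakdale 2.708.
Geometric-mean thresholds: Claybrook (min 1), Stonebridge √(2·3)=2.449, Oakdale √(2·3)=2.449.
Each quota rounded against its threshold gives Claybrook 1, Stonebridge 2, Oakdale 3 (total 6).

Claybrook 1; Stonebridge 2; Oakdale 3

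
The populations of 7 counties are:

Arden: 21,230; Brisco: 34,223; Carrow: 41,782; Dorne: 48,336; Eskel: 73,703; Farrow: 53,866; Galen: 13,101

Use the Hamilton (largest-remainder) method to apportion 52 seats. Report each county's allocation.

Total 286241; standard divisor 286241/52 ≈ 5504.635.
Standard quotas: Arden 3.8568, Brisco 6.2171, Carrow 7.5903, Dorne 8.7810, Eskel 13.3893, Farrow 9.7856, Galen 2.3800.
Lower quotas: Arden 3, Brisco 6, Carrow 7, Dorne 8, Eskel 13, Farrow 9, Galen 2 (sum 48, leaving 4 seats).
Remainders in descending order: Arden 0.8568, Farrow 0.7856, Dorne 0.7810, Carrow 0.5903, Eskel 0.3893, Galen 0.3800, Brisco 0.2171.
The surplus seats go to Arden, Farrow, Dorne, Carrow.

Arden 4; Brisco 6; Carrow 8; Dorne 9; Eskel 13; Farrow 10; Galen 2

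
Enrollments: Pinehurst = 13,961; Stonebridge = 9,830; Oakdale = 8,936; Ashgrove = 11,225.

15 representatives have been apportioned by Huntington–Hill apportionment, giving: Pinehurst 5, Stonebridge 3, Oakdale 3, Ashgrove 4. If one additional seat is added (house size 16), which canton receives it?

Stonebridge

Priority for the next seat is population ÷ (√(s·(s+1))).
Priorities: Pinehurst 2548.918, Stonebridge 2837.677, Oakdale 2579.601, Ashgrove 2509.986.
Highest priority: Stonebridge.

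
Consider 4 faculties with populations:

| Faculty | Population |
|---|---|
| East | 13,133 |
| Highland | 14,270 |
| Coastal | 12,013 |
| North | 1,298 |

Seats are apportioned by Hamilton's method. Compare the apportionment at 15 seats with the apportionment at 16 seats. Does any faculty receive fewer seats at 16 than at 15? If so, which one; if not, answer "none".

North

At 15 seats: East 5, Highland 5, Coastal 4, North 1.
At 16 seats: East 5, Highland 6, Coastal 5, North 0.
North drops from 1 to 0.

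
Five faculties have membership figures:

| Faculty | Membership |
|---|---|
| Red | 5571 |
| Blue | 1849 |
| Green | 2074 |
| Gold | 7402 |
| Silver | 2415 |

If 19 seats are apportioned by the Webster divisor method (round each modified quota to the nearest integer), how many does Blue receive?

Standard divisor 19311/19 ≈ 1016.368; standard quotas: Red 5.481, Blue 1.819, Green 2.041, Gold 7.283, Silver 2.376.
Rounding to the nearest integer gives 5, 2, 2, 7, 2 = 18 seats, so the divisor must be adjusted.
With modified divisor 1000: modified quotas Red 5.571, Blue 1.849, Green 2.074, Gold 7.402, Silver 2.415.
Rounding to the nearest integer: Red 6, Blue 2, Green 2, Gold 7, Silver 2 (total 19).
Blue receives 2.

2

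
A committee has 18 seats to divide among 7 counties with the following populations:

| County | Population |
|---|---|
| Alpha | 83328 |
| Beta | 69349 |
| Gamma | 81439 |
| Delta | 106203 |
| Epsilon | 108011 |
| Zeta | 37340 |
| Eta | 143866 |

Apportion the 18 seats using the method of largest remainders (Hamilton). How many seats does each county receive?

Standard divisor: 629536 ÷ 18 ≈ 34974.222.
Standard quotas: Alpha 2.3826, Beta 1.9829, Gamma 2.3285, Delta 3.0366, Epsilon 3.0883, Zeta 1.0676, Eta 4.1135.
Lower quotas: Alpha 2, Beta 1, Gamma 2, Delta 3, Epsilon 3, Zeta 1, Eta 4 (sum 16, leaving 2 seats).
Remainders in descending order: Beta 0.9829, Alpha 0.3826, Gamma 0.3285, Eta 0.1135, Epsilon 0.0883, Zeta 0.0676, Delta 0.0366.
The surplus seats go to Beta, Alpha.

Alpha: 3, Beta: 2, Gamma: 2, Delta: 3, Epsilon: 3, Zeta: 1, Eta: 4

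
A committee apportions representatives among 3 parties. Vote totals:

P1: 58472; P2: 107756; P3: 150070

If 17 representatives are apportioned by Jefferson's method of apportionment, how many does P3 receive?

Standard divisor 316298/17 ≈ 18605.765; standard quotas: P1 3.143, P2 5.792, P3 8.066.
Rounding down gives 3, 5, 8 = 16 seats, so the divisor must be adjusted.
With modified divisor 17300: modified quotas P1 3.380, P2 6.229, P3 8.675.
Rounding down: P1 3, P2 6, P3 8 (total 17).
P3 receives 8.

8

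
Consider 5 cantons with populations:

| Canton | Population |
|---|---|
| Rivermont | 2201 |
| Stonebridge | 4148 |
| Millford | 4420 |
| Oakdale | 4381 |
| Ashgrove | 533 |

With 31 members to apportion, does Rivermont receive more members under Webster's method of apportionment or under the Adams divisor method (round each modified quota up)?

Webster: Rivermont 4, Stonebridge 8, Millford 9, Oakdale 9, Ashgrove 1.
Adams: Rivermont 5, Stonebridge 8, Millford 9, Oakdale 8, Ashgrove 1.
Rivermont gets 4 under Webster and 5 under Adams.

Adams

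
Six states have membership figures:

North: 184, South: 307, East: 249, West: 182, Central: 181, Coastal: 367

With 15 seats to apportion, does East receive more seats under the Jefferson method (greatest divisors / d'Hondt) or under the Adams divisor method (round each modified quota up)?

Adams

Jefferson: North 2, South 3, East 2, West 2, Central 2, Coastal 4.
Adams: North 2, South 3, East 3, West 2, Central 2, Coastal 3.
East gets 2 under Jefferson and 3 under Adams.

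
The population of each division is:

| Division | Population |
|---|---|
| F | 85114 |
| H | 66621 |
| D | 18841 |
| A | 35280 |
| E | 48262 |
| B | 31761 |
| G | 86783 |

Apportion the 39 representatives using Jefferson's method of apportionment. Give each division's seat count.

F=9, H=7, D=2, A=4, E=5, B=3, G=9

Standard divisor 372662/39 ≈ 9555.436; standard quotas: F 8.907, H 6.972, D 1.972, A 3.692, E 5.051, B 3.324, G 9.082.
Rounding down gives 8, 6, 1, 3, 5, 3, 9 = 35 seats, so the divisor must be adjusted.
With modified divisor 8700: modified quotas F 9.783, H 7.658, D 2.166, A 4.055, E 5.547, B 3.651, G 9.975.
Rounding down: F 9, H 7, D 2, A 4, E 5, B 3, G 9 (total 39).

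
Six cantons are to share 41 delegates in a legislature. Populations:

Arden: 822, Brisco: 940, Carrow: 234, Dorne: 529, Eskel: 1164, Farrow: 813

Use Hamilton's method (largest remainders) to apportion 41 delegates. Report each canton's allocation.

The standard divisor is 4502/41 ≈ 109.805.
Standard quotas: Arden 7.486, Brisco 8.561, Carrow 2.131, Dorne 4.818, Eskel 10.601, Farrow 7.404.
Lower quotas: Arden 7, Brisco 8, Carrow 2, Dorne 4, Eskel 10, Farrow 7 (sum 38, leaving 3 seats).
Remainders in descending order: Dorne 0.818, Eskel 0.601, Brisco 0.561, Arden 0.486, Farrow 0.404, Carrow 0.131.
Largest remainders: Dorne, Eskel, Brisco receive the extra seats.

Arden 7, Brisco 9, Carrow 2, Dorne 5, Eskel 11, Farrow 7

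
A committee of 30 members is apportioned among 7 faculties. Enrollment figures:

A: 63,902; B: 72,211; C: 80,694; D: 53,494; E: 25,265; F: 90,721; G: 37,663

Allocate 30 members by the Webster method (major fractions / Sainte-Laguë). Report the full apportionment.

Standard divisor 423950/30 ≈ 14131.667; standard quotas: A 4.522, B 5.110, C 5.710, D 3.785, E 1.788, F 6.420, G 2.665.
Rounding to the nearest integer gives 5, 5, 6, 4, 2, 6, 3 = 31 seats, so the divisor must be adjusted.
With modified divisor 14400: modified quotas A 4.438, B 5.015, C 5.604, D 3.715, E 1.755, F 6.300, G 2.615.
Rounding to the nearest integer: A 4, B 5, C 6, D 4, E 2, F 6, G 3 (total 30).

A 4, B 5, C 6, D 4, E 2, F 6, G 3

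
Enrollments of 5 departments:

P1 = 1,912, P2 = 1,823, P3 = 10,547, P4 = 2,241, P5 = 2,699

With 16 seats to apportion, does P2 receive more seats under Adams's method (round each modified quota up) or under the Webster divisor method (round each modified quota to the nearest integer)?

Adams

Adams: P1 2, P2 2, P3 8, P4 2, P5 2.
Webster: P1 2, P2 1, P3 9, P4 2, P5 2.
P2 gets 2 under Adams and 1 under Webster.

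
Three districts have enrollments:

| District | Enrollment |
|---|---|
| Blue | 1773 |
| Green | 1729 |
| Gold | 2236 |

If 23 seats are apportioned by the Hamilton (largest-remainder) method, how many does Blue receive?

Standard divisor: 5738 ÷ 23 ≈ 249.478.
Standard quotas: Blue 7.107, Green 6.930, Gold 8.963.
Lower quotas: Blue 7, Green 6, Gold 8 (sum 21, leaving 2 seats).
Remainders in descending order: Gold 0.963, Green 0.930, Blue 0.107.
Largest remainders: Gold, Green receive the extra seats.
Blue receives 7.

7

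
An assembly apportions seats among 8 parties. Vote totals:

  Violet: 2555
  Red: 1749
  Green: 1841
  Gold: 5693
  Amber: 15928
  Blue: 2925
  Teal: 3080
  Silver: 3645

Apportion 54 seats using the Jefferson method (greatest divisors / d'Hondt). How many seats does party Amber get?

25

Standard divisor 37416/54 ≈ 692.889; standard quotas: Violet 3.687, Red 2.524, Green 2.657, Gold 8.216, Amber 22.988, Blue 4.221, Teal 4.445, Silver 5.261.
Rounding down gives 3, 2, 2, 8, 22, 4, 4, 5 = 50 seats, so the divisor must be adjusted.
With modified divisor 635: modified quotas Violet 4.024, Red 2.754, Green 2.899, Gold 8.965, Amber 25.083, Blue 4.606, Teal 4.850, Silver 5.740.
Rounding down: Violet 4, Red 2, Green 2, Gold 8, Amber 25, Blue 4, Teal 4, Silver 5 (total 54).
Amber receives 25.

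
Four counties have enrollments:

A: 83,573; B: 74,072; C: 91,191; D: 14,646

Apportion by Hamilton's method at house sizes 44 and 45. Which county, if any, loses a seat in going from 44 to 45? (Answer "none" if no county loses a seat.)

At 44 seats: A 14, B 12, C 15, D 3.
At 45 seats: A 14, B 13, C 16, D 2.
D drops from 3 to 2.

D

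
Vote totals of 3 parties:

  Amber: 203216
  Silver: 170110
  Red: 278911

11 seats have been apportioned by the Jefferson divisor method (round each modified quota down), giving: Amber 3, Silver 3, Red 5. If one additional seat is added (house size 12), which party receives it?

Priority for the next seat is population ÷ (current seats + 1).
Priorities: Amber 50804.000, Silver 42527.500, Red 46485.167.
Highest priority: Amber.

Amber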